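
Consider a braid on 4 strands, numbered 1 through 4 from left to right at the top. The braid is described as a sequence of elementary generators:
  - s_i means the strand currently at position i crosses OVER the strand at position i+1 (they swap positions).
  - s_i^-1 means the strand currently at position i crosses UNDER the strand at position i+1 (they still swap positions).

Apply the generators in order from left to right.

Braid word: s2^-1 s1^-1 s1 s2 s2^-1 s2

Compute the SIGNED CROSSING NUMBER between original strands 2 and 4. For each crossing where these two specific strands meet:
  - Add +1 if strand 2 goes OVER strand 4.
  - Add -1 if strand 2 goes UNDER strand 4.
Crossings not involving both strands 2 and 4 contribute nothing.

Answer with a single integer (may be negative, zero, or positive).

Gen 1: crossing 2x3. Both 2&4? no. Sum: 0
Gen 2: crossing 1x3. Both 2&4? no. Sum: 0
Gen 3: crossing 3x1. Both 2&4? no. Sum: 0
Gen 4: crossing 3x2. Both 2&4? no. Sum: 0
Gen 5: crossing 2x3. Both 2&4? no. Sum: 0
Gen 6: crossing 3x2. Both 2&4? no. Sum: 0

Answer: 0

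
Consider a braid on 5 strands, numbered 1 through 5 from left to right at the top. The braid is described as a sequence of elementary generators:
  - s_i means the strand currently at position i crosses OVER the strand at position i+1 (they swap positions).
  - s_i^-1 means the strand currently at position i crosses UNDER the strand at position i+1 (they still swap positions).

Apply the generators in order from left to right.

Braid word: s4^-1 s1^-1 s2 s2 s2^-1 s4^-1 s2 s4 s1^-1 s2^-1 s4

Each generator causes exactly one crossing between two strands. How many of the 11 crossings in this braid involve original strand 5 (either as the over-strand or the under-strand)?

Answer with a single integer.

Gen 1: crossing 4x5. Involves strand 5? yes. Count so far: 1
Gen 2: crossing 1x2. Involves strand 5? no. Count so far: 1
Gen 3: crossing 1x3. Involves strand 5? no. Count so far: 1
Gen 4: crossing 3x1. Involves strand 5? no. Count so far: 1
Gen 5: crossing 1x3. Involves strand 5? no. Count so far: 1
Gen 6: crossing 5x4. Involves strand 5? yes. Count so far: 2
Gen 7: crossing 3x1. Involves strand 5? no. Count so far: 2
Gen 8: crossing 4x5. Involves strand 5? yes. Count so far: 3
Gen 9: crossing 2x1. Involves strand 5? no. Count so far: 3
Gen 10: crossing 2x3. Involves strand 5? no. Count so far: 3
Gen 11: crossing 5x4. Involves strand 5? yes. Count so far: 4

Answer: 4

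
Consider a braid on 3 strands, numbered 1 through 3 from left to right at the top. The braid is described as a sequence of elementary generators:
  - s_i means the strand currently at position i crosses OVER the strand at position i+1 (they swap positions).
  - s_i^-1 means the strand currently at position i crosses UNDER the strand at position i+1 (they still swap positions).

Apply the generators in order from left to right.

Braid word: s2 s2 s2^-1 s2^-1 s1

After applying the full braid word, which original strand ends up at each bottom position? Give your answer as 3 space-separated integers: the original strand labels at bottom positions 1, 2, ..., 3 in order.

Answer: 2 1 3

Derivation:
Gen 1 (s2): strand 2 crosses over strand 3. Perm now: [1 3 2]
Gen 2 (s2): strand 3 crosses over strand 2. Perm now: [1 2 3]
Gen 3 (s2^-1): strand 2 crosses under strand 3. Perm now: [1 3 2]
Gen 4 (s2^-1): strand 3 crosses under strand 2. Perm now: [1 2 3]
Gen 5 (s1): strand 1 crosses over strand 2. Perm now: [2 1 3]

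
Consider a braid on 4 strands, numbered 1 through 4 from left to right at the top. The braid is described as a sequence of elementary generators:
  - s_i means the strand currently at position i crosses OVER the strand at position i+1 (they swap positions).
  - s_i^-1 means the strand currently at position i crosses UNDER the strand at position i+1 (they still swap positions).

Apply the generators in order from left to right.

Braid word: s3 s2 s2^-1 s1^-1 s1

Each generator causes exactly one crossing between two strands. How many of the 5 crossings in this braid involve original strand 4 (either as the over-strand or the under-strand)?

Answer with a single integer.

Gen 1: crossing 3x4. Involves strand 4? yes. Count so far: 1
Gen 2: crossing 2x4. Involves strand 4? yes. Count so far: 2
Gen 3: crossing 4x2. Involves strand 4? yes. Count so far: 3
Gen 4: crossing 1x2. Involves strand 4? no. Count so far: 3
Gen 5: crossing 2x1. Involves strand 4? no. Count so far: 3

Answer: 3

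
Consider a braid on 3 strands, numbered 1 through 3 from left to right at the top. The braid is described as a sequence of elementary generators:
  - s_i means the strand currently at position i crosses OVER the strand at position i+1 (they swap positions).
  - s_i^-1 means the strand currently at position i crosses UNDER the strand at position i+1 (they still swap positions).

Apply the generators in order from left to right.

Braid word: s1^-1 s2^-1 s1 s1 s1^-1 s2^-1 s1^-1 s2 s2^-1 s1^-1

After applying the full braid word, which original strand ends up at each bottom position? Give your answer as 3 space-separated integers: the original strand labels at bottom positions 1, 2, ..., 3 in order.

Gen 1 (s1^-1): strand 1 crosses under strand 2. Perm now: [2 1 3]
Gen 2 (s2^-1): strand 1 crosses under strand 3. Perm now: [2 3 1]
Gen 3 (s1): strand 2 crosses over strand 3. Perm now: [3 2 1]
Gen 4 (s1): strand 3 crosses over strand 2. Perm now: [2 3 1]
Gen 5 (s1^-1): strand 2 crosses under strand 3. Perm now: [3 2 1]
Gen 6 (s2^-1): strand 2 crosses under strand 1. Perm now: [3 1 2]
Gen 7 (s1^-1): strand 3 crosses under strand 1. Perm now: [1 3 2]
Gen 8 (s2): strand 3 crosses over strand 2. Perm now: [1 2 3]
Gen 9 (s2^-1): strand 2 crosses under strand 3. Perm now: [1 3 2]
Gen 10 (s1^-1): strand 1 crosses under strand 3. Perm now: [3 1 2]

Answer: 3 1 2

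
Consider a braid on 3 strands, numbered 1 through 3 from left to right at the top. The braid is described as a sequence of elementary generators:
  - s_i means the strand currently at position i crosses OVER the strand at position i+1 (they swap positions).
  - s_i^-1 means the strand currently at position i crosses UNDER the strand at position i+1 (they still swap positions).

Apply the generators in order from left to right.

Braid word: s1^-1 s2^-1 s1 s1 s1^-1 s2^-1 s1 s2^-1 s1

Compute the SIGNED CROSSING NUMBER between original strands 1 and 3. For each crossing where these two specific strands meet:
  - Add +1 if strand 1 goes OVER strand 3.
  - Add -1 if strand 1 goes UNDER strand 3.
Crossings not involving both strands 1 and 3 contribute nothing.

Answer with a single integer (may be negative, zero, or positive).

Gen 1: crossing 1x2. Both 1&3? no. Sum: 0
Gen 2: 1 under 3. Both 1&3? yes. Contrib: -1. Sum: -1
Gen 3: crossing 2x3. Both 1&3? no. Sum: -1
Gen 4: crossing 3x2. Both 1&3? no. Sum: -1
Gen 5: crossing 2x3. Both 1&3? no. Sum: -1
Gen 6: crossing 2x1. Both 1&3? no. Sum: -1
Gen 7: 3 over 1. Both 1&3? yes. Contrib: -1. Sum: -2
Gen 8: crossing 3x2. Both 1&3? no. Sum: -2
Gen 9: crossing 1x2. Both 1&3? no. Sum: -2

Answer: -2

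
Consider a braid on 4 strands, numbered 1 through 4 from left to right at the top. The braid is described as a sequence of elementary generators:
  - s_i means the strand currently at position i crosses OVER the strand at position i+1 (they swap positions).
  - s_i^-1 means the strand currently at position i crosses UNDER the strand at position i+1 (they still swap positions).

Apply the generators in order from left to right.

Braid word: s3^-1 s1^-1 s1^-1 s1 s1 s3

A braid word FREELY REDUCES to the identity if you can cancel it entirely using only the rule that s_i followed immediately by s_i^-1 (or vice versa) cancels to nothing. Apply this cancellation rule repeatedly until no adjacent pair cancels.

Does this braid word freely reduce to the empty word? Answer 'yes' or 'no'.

Gen 1 (s3^-1): push. Stack: [s3^-1]
Gen 2 (s1^-1): push. Stack: [s3^-1 s1^-1]
Gen 3 (s1^-1): push. Stack: [s3^-1 s1^-1 s1^-1]
Gen 4 (s1): cancels prior s1^-1. Stack: [s3^-1 s1^-1]
Gen 5 (s1): cancels prior s1^-1. Stack: [s3^-1]
Gen 6 (s3): cancels prior s3^-1. Stack: []
Reduced word: (empty)

Answer: yes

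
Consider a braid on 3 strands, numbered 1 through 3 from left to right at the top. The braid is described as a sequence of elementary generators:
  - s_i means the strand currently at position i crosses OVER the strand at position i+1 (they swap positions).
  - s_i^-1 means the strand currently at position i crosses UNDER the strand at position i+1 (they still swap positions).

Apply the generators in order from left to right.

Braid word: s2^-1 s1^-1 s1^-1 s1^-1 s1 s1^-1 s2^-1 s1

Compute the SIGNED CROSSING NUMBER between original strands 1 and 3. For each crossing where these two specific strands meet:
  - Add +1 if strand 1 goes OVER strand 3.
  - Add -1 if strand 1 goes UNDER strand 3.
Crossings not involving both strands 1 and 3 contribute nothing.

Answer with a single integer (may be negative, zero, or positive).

Gen 1: crossing 2x3. Both 1&3? no. Sum: 0
Gen 2: 1 under 3. Both 1&3? yes. Contrib: -1. Sum: -1
Gen 3: 3 under 1. Both 1&3? yes. Contrib: +1. Sum: 0
Gen 4: 1 under 3. Both 1&3? yes. Contrib: -1. Sum: -1
Gen 5: 3 over 1. Both 1&3? yes. Contrib: -1. Sum: -2
Gen 6: 1 under 3. Both 1&3? yes. Contrib: -1. Sum: -3
Gen 7: crossing 1x2. Both 1&3? no. Sum: -3
Gen 8: crossing 3x2. Both 1&3? no. Sum: -3

Answer: -3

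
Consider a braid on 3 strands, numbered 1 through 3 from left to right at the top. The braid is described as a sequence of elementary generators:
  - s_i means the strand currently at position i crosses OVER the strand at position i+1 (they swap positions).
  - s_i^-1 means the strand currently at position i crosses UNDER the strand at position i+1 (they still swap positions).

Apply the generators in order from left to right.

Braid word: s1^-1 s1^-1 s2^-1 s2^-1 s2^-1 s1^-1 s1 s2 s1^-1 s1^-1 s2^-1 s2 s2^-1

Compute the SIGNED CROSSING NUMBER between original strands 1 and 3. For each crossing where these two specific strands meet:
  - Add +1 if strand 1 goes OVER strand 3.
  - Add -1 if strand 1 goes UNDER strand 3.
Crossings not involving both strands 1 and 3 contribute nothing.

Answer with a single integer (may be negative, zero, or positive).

Answer: -2

Derivation:
Gen 1: crossing 1x2. Both 1&3? no. Sum: 0
Gen 2: crossing 2x1. Both 1&3? no. Sum: 0
Gen 3: crossing 2x3. Both 1&3? no. Sum: 0
Gen 4: crossing 3x2. Both 1&3? no. Sum: 0
Gen 5: crossing 2x3. Both 1&3? no. Sum: 0
Gen 6: 1 under 3. Both 1&3? yes. Contrib: -1. Sum: -1
Gen 7: 3 over 1. Both 1&3? yes. Contrib: -1. Sum: -2
Gen 8: crossing 3x2. Both 1&3? no. Sum: -2
Gen 9: crossing 1x2. Both 1&3? no. Sum: -2
Gen 10: crossing 2x1. Both 1&3? no. Sum: -2
Gen 11: crossing 2x3. Both 1&3? no. Sum: -2
Gen 12: crossing 3x2. Both 1&3? no. Sum: -2
Gen 13: crossing 2x3. Both 1&3? no. Sum: -2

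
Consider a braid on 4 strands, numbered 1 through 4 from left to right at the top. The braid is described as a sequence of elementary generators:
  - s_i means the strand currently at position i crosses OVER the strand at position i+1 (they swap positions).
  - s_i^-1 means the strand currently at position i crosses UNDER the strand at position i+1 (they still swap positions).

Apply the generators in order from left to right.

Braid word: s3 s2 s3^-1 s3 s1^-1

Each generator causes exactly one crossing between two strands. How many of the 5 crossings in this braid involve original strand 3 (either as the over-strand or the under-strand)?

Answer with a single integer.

Gen 1: crossing 3x4. Involves strand 3? yes. Count so far: 1
Gen 2: crossing 2x4. Involves strand 3? no. Count so far: 1
Gen 3: crossing 2x3. Involves strand 3? yes. Count so far: 2
Gen 4: crossing 3x2. Involves strand 3? yes. Count so far: 3
Gen 5: crossing 1x4. Involves strand 3? no. Count so far: 3

Answer: 3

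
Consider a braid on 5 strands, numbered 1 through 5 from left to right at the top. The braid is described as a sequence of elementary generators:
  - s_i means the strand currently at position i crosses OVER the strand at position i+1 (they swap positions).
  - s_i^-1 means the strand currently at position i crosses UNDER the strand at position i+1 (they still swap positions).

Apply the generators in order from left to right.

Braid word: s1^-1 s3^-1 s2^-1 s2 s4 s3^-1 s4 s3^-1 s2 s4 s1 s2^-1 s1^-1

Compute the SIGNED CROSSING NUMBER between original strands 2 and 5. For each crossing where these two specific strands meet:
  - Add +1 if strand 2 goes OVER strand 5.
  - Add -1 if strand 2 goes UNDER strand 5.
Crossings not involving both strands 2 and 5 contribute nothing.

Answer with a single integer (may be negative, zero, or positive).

Gen 1: crossing 1x2. Both 2&5? no. Sum: 0
Gen 2: crossing 3x4. Both 2&5? no. Sum: 0
Gen 3: crossing 1x4. Both 2&5? no. Sum: 0
Gen 4: crossing 4x1. Both 2&5? no. Sum: 0
Gen 5: crossing 3x5. Both 2&5? no. Sum: 0
Gen 6: crossing 4x5. Both 2&5? no. Sum: 0
Gen 7: crossing 4x3. Both 2&5? no. Sum: 0
Gen 8: crossing 5x3. Both 2&5? no. Sum: 0
Gen 9: crossing 1x3. Both 2&5? no. Sum: 0
Gen 10: crossing 5x4. Both 2&5? no. Sum: 0
Gen 11: crossing 2x3. Both 2&5? no. Sum: 0
Gen 12: crossing 2x1. Both 2&5? no. Sum: 0
Gen 13: crossing 3x1. Both 2&5? no. Sum: 0

Answer: 0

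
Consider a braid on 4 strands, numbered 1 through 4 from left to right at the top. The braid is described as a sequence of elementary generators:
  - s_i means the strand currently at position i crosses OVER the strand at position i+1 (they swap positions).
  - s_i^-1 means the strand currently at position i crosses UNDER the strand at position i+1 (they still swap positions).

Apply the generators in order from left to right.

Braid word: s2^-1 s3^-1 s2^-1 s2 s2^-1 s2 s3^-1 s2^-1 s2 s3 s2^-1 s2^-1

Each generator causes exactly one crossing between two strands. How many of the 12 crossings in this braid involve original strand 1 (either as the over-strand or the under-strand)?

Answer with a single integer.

Gen 1: crossing 2x3. Involves strand 1? no. Count so far: 0
Gen 2: crossing 2x4. Involves strand 1? no. Count so far: 0
Gen 3: crossing 3x4. Involves strand 1? no. Count so far: 0
Gen 4: crossing 4x3. Involves strand 1? no. Count so far: 0
Gen 5: crossing 3x4. Involves strand 1? no. Count so far: 0
Gen 6: crossing 4x3. Involves strand 1? no. Count so far: 0
Gen 7: crossing 4x2. Involves strand 1? no. Count so far: 0
Gen 8: crossing 3x2. Involves strand 1? no. Count so far: 0
Gen 9: crossing 2x3. Involves strand 1? no. Count so far: 0
Gen 10: crossing 2x4. Involves strand 1? no. Count so far: 0
Gen 11: crossing 3x4. Involves strand 1? no. Count so far: 0
Gen 12: crossing 4x3. Involves strand 1? no. Count so far: 0

Answer: 0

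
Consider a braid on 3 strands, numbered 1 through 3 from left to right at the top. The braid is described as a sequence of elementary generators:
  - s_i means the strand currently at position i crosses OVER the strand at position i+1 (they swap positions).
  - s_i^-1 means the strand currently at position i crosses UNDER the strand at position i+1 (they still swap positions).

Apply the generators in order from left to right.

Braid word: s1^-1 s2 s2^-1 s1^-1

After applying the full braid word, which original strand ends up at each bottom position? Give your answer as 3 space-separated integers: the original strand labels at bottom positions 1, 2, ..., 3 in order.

Answer: 1 2 3

Derivation:
Gen 1 (s1^-1): strand 1 crosses under strand 2. Perm now: [2 1 3]
Gen 2 (s2): strand 1 crosses over strand 3. Perm now: [2 3 1]
Gen 3 (s2^-1): strand 3 crosses under strand 1. Perm now: [2 1 3]
Gen 4 (s1^-1): strand 2 crosses under strand 1. Perm now: [1 2 3]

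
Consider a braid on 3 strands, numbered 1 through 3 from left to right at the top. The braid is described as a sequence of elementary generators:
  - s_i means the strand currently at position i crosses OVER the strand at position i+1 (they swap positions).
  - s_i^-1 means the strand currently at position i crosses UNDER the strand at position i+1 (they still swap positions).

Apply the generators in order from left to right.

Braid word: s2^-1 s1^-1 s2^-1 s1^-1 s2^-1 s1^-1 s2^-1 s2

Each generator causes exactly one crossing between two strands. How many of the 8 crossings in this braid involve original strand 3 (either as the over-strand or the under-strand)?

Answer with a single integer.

Gen 1: crossing 2x3. Involves strand 3? yes. Count so far: 1
Gen 2: crossing 1x3. Involves strand 3? yes. Count so far: 2
Gen 3: crossing 1x2. Involves strand 3? no. Count so far: 2
Gen 4: crossing 3x2. Involves strand 3? yes. Count so far: 3
Gen 5: crossing 3x1. Involves strand 3? yes. Count so far: 4
Gen 6: crossing 2x1. Involves strand 3? no. Count so far: 4
Gen 7: crossing 2x3. Involves strand 3? yes. Count so far: 5
Gen 8: crossing 3x2. Involves strand 3? yes. Count so far: 6

Answer: 6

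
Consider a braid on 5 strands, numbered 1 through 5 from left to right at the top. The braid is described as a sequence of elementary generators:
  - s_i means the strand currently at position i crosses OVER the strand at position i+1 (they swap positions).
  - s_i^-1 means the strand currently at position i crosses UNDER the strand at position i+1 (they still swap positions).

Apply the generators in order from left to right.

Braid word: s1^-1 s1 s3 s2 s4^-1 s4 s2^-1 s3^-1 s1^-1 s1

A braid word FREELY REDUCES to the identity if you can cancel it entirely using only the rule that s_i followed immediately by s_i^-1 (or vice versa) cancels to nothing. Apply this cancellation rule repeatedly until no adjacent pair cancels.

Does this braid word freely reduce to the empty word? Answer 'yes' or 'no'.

Answer: yes

Derivation:
Gen 1 (s1^-1): push. Stack: [s1^-1]
Gen 2 (s1): cancels prior s1^-1. Stack: []
Gen 3 (s3): push. Stack: [s3]
Gen 4 (s2): push. Stack: [s3 s2]
Gen 5 (s4^-1): push. Stack: [s3 s2 s4^-1]
Gen 6 (s4): cancels prior s4^-1. Stack: [s3 s2]
Gen 7 (s2^-1): cancels prior s2. Stack: [s3]
Gen 8 (s3^-1): cancels prior s3. Stack: []
Gen 9 (s1^-1): push. Stack: [s1^-1]
Gen 10 (s1): cancels prior s1^-1. Stack: []
Reduced word: (empty)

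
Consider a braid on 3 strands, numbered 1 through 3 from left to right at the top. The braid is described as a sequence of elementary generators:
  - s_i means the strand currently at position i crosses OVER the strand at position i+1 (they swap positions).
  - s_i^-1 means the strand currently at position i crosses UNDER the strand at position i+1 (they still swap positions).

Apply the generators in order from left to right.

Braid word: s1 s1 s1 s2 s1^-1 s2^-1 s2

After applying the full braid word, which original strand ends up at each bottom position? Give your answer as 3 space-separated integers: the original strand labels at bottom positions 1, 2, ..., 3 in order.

Answer: 3 2 1

Derivation:
Gen 1 (s1): strand 1 crosses over strand 2. Perm now: [2 1 3]
Gen 2 (s1): strand 2 crosses over strand 1. Perm now: [1 2 3]
Gen 3 (s1): strand 1 crosses over strand 2. Perm now: [2 1 3]
Gen 4 (s2): strand 1 crosses over strand 3. Perm now: [2 3 1]
Gen 5 (s1^-1): strand 2 crosses under strand 3. Perm now: [3 2 1]
Gen 6 (s2^-1): strand 2 crosses under strand 1. Perm now: [3 1 2]
Gen 7 (s2): strand 1 crosses over strand 2. Perm now: [3 2 1]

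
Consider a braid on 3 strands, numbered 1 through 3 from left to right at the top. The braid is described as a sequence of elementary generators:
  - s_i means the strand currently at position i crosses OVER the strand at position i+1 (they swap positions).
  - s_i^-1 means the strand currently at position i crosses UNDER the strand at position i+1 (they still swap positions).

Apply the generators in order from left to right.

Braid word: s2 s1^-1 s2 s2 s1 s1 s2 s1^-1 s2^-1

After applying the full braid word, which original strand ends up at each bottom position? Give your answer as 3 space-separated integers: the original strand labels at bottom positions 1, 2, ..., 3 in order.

Gen 1 (s2): strand 2 crosses over strand 3. Perm now: [1 3 2]
Gen 2 (s1^-1): strand 1 crosses under strand 3. Perm now: [3 1 2]
Gen 3 (s2): strand 1 crosses over strand 2. Perm now: [3 2 1]
Gen 4 (s2): strand 2 crosses over strand 1. Perm now: [3 1 2]
Gen 5 (s1): strand 3 crosses over strand 1. Perm now: [1 3 2]
Gen 6 (s1): strand 1 crosses over strand 3. Perm now: [3 1 2]
Gen 7 (s2): strand 1 crosses over strand 2. Perm now: [3 2 1]
Gen 8 (s1^-1): strand 3 crosses under strand 2. Perm now: [2 3 1]
Gen 9 (s2^-1): strand 3 crosses under strand 1. Perm now: [2 1 3]

Answer: 2 1 3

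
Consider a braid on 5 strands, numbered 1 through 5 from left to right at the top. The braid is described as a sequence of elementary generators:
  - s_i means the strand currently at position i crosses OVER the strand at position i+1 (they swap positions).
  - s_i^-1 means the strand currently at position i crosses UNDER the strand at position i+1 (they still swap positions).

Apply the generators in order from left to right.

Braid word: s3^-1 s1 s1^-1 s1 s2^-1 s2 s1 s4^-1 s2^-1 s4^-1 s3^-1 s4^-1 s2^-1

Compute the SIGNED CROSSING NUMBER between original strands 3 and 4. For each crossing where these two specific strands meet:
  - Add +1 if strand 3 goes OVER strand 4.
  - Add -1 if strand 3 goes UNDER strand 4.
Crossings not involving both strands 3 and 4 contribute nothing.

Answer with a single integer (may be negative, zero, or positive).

Gen 1: 3 under 4. Both 3&4? yes. Contrib: -1. Sum: -1
Gen 2: crossing 1x2. Both 3&4? no. Sum: -1
Gen 3: crossing 2x1. Both 3&4? no. Sum: -1
Gen 4: crossing 1x2. Both 3&4? no. Sum: -1
Gen 5: crossing 1x4. Both 3&4? no. Sum: -1
Gen 6: crossing 4x1. Both 3&4? no. Sum: -1
Gen 7: crossing 2x1. Both 3&4? no. Sum: -1
Gen 8: crossing 3x5. Both 3&4? no. Sum: -1
Gen 9: crossing 2x4. Both 3&4? no. Sum: -1
Gen 10: crossing 5x3. Both 3&4? no. Sum: -1
Gen 11: crossing 2x3. Both 3&4? no. Sum: -1
Gen 12: crossing 2x5. Both 3&4? no. Sum: -1
Gen 13: 4 under 3. Both 3&4? yes. Contrib: +1. Sum: 0

Answer: 0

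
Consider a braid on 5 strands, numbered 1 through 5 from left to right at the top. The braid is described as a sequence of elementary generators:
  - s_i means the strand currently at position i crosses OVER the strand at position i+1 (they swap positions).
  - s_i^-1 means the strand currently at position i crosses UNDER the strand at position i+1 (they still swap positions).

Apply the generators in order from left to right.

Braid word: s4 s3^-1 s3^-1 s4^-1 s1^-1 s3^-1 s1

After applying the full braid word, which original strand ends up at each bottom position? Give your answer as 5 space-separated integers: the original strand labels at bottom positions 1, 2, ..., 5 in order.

Gen 1 (s4): strand 4 crosses over strand 5. Perm now: [1 2 3 5 4]
Gen 2 (s3^-1): strand 3 crosses under strand 5. Perm now: [1 2 5 3 4]
Gen 3 (s3^-1): strand 5 crosses under strand 3. Perm now: [1 2 3 5 4]
Gen 4 (s4^-1): strand 5 crosses under strand 4. Perm now: [1 2 3 4 5]
Gen 5 (s1^-1): strand 1 crosses under strand 2. Perm now: [2 1 3 4 5]
Gen 6 (s3^-1): strand 3 crosses under strand 4. Perm now: [2 1 4 3 5]
Gen 7 (s1): strand 2 crosses over strand 1. Perm now: [1 2 4 3 5]

Answer: 1 2 4 3 5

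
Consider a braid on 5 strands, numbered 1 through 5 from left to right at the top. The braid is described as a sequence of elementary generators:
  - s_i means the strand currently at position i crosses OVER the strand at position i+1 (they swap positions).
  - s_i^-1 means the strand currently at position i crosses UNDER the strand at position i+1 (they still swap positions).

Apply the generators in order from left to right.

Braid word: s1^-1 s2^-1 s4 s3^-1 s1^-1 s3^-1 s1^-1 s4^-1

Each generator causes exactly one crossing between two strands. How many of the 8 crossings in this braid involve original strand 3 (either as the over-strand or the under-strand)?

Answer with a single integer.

Answer: 3

Derivation:
Gen 1: crossing 1x2. Involves strand 3? no. Count so far: 0
Gen 2: crossing 1x3. Involves strand 3? yes. Count so far: 1
Gen 3: crossing 4x5. Involves strand 3? no. Count so far: 1
Gen 4: crossing 1x5. Involves strand 3? no. Count so far: 1
Gen 5: crossing 2x3. Involves strand 3? yes. Count so far: 2
Gen 6: crossing 5x1. Involves strand 3? no. Count so far: 2
Gen 7: crossing 3x2. Involves strand 3? yes. Count so far: 3
Gen 8: crossing 5x4. Involves strand 3? no. Count so far: 3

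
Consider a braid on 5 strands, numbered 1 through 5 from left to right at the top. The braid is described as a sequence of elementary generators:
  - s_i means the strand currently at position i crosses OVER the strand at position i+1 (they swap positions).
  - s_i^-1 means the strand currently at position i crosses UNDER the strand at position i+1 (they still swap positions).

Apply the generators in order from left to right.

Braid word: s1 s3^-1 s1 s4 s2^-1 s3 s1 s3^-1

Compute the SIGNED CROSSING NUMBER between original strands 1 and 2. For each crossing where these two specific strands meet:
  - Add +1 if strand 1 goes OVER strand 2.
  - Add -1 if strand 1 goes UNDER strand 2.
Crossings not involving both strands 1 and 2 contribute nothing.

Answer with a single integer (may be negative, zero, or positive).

Answer: 0

Derivation:
Gen 1: 1 over 2. Both 1&2? yes. Contrib: +1. Sum: 1
Gen 2: crossing 3x4. Both 1&2? no. Sum: 1
Gen 3: 2 over 1. Both 1&2? yes. Contrib: -1. Sum: 0
Gen 4: crossing 3x5. Both 1&2? no. Sum: 0
Gen 5: crossing 2x4. Both 1&2? no. Sum: 0
Gen 6: crossing 2x5. Both 1&2? no. Sum: 0
Gen 7: crossing 1x4. Both 1&2? no. Sum: 0
Gen 8: crossing 5x2. Both 1&2? no. Sum: 0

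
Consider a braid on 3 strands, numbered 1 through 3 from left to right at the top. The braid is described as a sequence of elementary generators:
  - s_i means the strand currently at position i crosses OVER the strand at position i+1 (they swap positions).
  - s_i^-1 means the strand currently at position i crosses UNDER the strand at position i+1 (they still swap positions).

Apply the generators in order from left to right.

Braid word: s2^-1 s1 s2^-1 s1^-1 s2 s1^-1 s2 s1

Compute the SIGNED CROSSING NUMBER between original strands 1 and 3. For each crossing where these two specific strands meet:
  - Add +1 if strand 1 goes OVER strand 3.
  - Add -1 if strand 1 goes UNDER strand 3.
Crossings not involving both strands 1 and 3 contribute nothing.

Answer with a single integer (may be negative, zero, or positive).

Gen 1: crossing 2x3. Both 1&3? no. Sum: 0
Gen 2: 1 over 3. Both 1&3? yes. Contrib: +1. Sum: 1
Gen 3: crossing 1x2. Both 1&3? no. Sum: 1
Gen 4: crossing 3x2. Both 1&3? no. Sum: 1
Gen 5: 3 over 1. Both 1&3? yes. Contrib: -1. Sum: 0
Gen 6: crossing 2x1. Both 1&3? no. Sum: 0
Gen 7: crossing 2x3. Both 1&3? no. Sum: 0
Gen 8: 1 over 3. Both 1&3? yes. Contrib: +1. Sum: 1

Answer: 1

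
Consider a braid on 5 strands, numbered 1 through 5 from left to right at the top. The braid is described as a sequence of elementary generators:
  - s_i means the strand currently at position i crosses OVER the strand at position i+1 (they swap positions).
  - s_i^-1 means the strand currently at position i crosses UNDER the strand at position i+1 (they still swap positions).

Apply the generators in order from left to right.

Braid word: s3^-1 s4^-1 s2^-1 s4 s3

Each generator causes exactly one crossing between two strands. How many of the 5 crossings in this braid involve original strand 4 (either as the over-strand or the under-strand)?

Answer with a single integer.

Gen 1: crossing 3x4. Involves strand 4? yes. Count so far: 1
Gen 2: crossing 3x5. Involves strand 4? no. Count so far: 1
Gen 3: crossing 2x4. Involves strand 4? yes. Count so far: 2
Gen 4: crossing 5x3. Involves strand 4? no. Count so far: 2
Gen 5: crossing 2x3. Involves strand 4? no. Count so far: 2

Answer: 2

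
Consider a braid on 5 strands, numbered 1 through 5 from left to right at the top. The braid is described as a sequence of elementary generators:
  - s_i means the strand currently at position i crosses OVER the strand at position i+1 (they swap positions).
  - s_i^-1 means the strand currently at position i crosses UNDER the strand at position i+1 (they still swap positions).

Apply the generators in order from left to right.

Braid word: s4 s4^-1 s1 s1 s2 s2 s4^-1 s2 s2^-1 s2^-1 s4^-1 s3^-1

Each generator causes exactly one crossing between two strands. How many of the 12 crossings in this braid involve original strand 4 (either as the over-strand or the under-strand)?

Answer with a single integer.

Gen 1: crossing 4x5. Involves strand 4? yes. Count so far: 1
Gen 2: crossing 5x4. Involves strand 4? yes. Count so far: 2
Gen 3: crossing 1x2. Involves strand 4? no. Count so far: 2
Gen 4: crossing 2x1. Involves strand 4? no. Count so far: 2
Gen 5: crossing 2x3. Involves strand 4? no. Count so far: 2
Gen 6: crossing 3x2. Involves strand 4? no. Count so far: 2
Gen 7: crossing 4x5. Involves strand 4? yes. Count so far: 3
Gen 8: crossing 2x3. Involves strand 4? no. Count so far: 3
Gen 9: crossing 3x2. Involves strand 4? no. Count so far: 3
Gen 10: crossing 2x3. Involves strand 4? no. Count so far: 3
Gen 11: crossing 5x4. Involves strand 4? yes. Count so far: 4
Gen 12: crossing 2x4. Involves strand 4? yes. Count so far: 5

Answer: 5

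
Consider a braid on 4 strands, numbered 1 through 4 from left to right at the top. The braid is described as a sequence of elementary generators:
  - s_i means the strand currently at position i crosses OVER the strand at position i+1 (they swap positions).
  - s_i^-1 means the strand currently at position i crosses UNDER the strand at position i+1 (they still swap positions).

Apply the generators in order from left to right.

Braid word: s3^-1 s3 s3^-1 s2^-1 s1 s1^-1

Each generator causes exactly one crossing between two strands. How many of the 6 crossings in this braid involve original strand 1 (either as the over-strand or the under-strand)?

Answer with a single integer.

Gen 1: crossing 3x4. Involves strand 1? no. Count so far: 0
Gen 2: crossing 4x3. Involves strand 1? no. Count so far: 0
Gen 3: crossing 3x4. Involves strand 1? no. Count so far: 0
Gen 4: crossing 2x4. Involves strand 1? no. Count so far: 0
Gen 5: crossing 1x4. Involves strand 1? yes. Count so far: 1
Gen 6: crossing 4x1. Involves strand 1? yes. Count so far: 2

Answer: 2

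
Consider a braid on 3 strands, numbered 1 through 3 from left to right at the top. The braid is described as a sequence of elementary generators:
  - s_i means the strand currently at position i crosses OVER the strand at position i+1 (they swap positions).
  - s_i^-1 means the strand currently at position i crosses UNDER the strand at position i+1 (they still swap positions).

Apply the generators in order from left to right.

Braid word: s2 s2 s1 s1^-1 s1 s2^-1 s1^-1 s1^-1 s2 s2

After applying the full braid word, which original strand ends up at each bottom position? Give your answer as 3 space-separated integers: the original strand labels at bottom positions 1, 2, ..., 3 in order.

Answer: 2 3 1

Derivation:
Gen 1 (s2): strand 2 crosses over strand 3. Perm now: [1 3 2]
Gen 2 (s2): strand 3 crosses over strand 2. Perm now: [1 2 3]
Gen 3 (s1): strand 1 crosses over strand 2. Perm now: [2 1 3]
Gen 4 (s1^-1): strand 2 crosses under strand 1. Perm now: [1 2 3]
Gen 5 (s1): strand 1 crosses over strand 2. Perm now: [2 1 3]
Gen 6 (s2^-1): strand 1 crosses under strand 3. Perm now: [2 3 1]
Gen 7 (s1^-1): strand 2 crosses under strand 3. Perm now: [3 2 1]
Gen 8 (s1^-1): strand 3 crosses under strand 2. Perm now: [2 3 1]
Gen 9 (s2): strand 3 crosses over strand 1. Perm now: [2 1 3]
Gen 10 (s2): strand 1 crosses over strand 3. Perm now: [2 3 1]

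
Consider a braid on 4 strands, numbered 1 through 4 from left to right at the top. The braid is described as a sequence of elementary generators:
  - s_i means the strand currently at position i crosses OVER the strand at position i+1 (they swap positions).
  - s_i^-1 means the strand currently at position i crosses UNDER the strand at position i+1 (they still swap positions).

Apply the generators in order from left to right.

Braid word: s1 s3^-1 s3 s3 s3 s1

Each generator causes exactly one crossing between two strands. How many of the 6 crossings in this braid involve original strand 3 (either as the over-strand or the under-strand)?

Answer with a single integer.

Gen 1: crossing 1x2. Involves strand 3? no. Count so far: 0
Gen 2: crossing 3x4. Involves strand 3? yes. Count so far: 1
Gen 3: crossing 4x3. Involves strand 3? yes. Count so far: 2
Gen 4: crossing 3x4. Involves strand 3? yes. Count so far: 3
Gen 5: crossing 4x3. Involves strand 3? yes. Count so far: 4
Gen 6: crossing 2x1. Involves strand 3? no. Count so far: 4

Answer: 4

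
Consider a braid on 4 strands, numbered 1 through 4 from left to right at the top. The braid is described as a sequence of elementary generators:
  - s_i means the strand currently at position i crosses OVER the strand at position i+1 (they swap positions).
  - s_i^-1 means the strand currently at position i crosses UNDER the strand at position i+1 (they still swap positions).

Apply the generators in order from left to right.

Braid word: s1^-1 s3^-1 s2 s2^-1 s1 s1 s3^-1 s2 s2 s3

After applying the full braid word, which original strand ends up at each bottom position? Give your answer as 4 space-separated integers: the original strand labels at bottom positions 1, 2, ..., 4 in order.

Gen 1 (s1^-1): strand 1 crosses under strand 2. Perm now: [2 1 3 4]
Gen 2 (s3^-1): strand 3 crosses under strand 4. Perm now: [2 1 4 3]
Gen 3 (s2): strand 1 crosses over strand 4. Perm now: [2 4 1 3]
Gen 4 (s2^-1): strand 4 crosses under strand 1. Perm now: [2 1 4 3]
Gen 5 (s1): strand 2 crosses over strand 1. Perm now: [1 2 4 3]
Gen 6 (s1): strand 1 crosses over strand 2. Perm now: [2 1 4 3]
Gen 7 (s3^-1): strand 4 crosses under strand 3. Perm now: [2 1 3 4]
Gen 8 (s2): strand 1 crosses over strand 3. Perm now: [2 3 1 4]
Gen 9 (s2): strand 3 crosses over strand 1. Perm now: [2 1 3 4]
Gen 10 (s3): strand 3 crosses over strand 4. Perm now: [2 1 4 3]

Answer: 2 1 4 3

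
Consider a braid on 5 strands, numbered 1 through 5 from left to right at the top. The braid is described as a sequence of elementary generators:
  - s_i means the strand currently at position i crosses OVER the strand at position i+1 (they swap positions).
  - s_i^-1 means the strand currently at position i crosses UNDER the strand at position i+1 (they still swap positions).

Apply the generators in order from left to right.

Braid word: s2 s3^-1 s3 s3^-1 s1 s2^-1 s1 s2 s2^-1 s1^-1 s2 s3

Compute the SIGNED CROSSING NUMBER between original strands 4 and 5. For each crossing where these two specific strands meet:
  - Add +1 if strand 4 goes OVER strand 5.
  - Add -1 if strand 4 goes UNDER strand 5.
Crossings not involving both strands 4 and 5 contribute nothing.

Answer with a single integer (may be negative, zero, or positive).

Gen 1: crossing 2x3. Both 4&5? no. Sum: 0
Gen 2: crossing 2x4. Both 4&5? no. Sum: 0
Gen 3: crossing 4x2. Both 4&5? no. Sum: 0
Gen 4: crossing 2x4. Both 4&5? no. Sum: 0
Gen 5: crossing 1x3. Both 4&5? no. Sum: 0
Gen 6: crossing 1x4. Both 4&5? no. Sum: 0
Gen 7: crossing 3x4. Both 4&5? no. Sum: 0
Gen 8: crossing 3x1. Both 4&5? no. Sum: 0
Gen 9: crossing 1x3. Both 4&5? no. Sum: 0
Gen 10: crossing 4x3. Both 4&5? no. Sum: 0
Gen 11: crossing 4x1. Both 4&5? no. Sum: 0
Gen 12: crossing 4x2. Both 4&5? no. Sum: 0

Answer: 0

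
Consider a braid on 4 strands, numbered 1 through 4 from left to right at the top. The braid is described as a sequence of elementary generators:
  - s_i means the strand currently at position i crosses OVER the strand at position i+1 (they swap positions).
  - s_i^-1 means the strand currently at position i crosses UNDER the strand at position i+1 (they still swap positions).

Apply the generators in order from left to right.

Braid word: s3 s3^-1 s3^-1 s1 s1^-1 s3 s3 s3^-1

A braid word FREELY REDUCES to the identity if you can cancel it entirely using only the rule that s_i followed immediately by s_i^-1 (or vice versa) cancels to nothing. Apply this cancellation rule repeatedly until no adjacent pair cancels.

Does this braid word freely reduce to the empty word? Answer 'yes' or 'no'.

Answer: yes

Derivation:
Gen 1 (s3): push. Stack: [s3]
Gen 2 (s3^-1): cancels prior s3. Stack: []
Gen 3 (s3^-1): push. Stack: [s3^-1]
Gen 4 (s1): push. Stack: [s3^-1 s1]
Gen 5 (s1^-1): cancels prior s1. Stack: [s3^-1]
Gen 6 (s3): cancels prior s3^-1. Stack: []
Gen 7 (s3): push. Stack: [s3]
Gen 8 (s3^-1): cancels prior s3. Stack: []
Reduced word: (empty)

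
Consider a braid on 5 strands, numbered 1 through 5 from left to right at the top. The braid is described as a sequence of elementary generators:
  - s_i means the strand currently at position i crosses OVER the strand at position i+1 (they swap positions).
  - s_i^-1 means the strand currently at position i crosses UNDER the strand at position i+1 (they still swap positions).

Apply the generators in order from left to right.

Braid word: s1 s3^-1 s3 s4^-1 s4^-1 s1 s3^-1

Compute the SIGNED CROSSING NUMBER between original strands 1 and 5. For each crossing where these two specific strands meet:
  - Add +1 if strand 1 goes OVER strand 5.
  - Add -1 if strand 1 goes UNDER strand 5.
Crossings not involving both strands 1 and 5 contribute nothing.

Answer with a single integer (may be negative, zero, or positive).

Answer: 0

Derivation:
Gen 1: crossing 1x2. Both 1&5? no. Sum: 0
Gen 2: crossing 3x4. Both 1&5? no. Sum: 0
Gen 3: crossing 4x3. Both 1&5? no. Sum: 0
Gen 4: crossing 4x5. Both 1&5? no. Sum: 0
Gen 5: crossing 5x4. Both 1&5? no. Sum: 0
Gen 6: crossing 2x1. Both 1&5? no. Sum: 0
Gen 7: crossing 3x4. Both 1&5? no. Sum: 0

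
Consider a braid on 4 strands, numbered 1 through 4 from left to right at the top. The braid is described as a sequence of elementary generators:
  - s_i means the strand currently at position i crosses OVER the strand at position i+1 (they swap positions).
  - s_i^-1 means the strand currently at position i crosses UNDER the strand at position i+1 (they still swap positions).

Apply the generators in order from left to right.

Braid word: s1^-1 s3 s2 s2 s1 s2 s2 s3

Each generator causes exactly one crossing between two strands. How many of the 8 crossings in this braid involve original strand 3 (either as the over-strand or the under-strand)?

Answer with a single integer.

Answer: 2

Derivation:
Gen 1: crossing 1x2. Involves strand 3? no. Count so far: 0
Gen 2: crossing 3x4. Involves strand 3? yes. Count so far: 1
Gen 3: crossing 1x4. Involves strand 3? no. Count so far: 1
Gen 4: crossing 4x1. Involves strand 3? no. Count so far: 1
Gen 5: crossing 2x1. Involves strand 3? no. Count so far: 1
Gen 6: crossing 2x4. Involves strand 3? no. Count so far: 1
Gen 7: crossing 4x2. Involves strand 3? no. Count so far: 1
Gen 8: crossing 4x3. Involves strand 3? yes. Count so far: 2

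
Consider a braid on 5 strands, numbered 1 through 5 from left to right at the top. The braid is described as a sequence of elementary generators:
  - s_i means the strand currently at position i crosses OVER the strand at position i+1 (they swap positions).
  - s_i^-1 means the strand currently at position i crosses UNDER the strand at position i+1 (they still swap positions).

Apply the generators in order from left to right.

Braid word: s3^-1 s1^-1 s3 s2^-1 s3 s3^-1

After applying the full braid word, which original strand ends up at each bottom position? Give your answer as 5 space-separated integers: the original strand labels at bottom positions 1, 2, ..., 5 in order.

Answer: 2 3 1 4 5

Derivation:
Gen 1 (s3^-1): strand 3 crosses under strand 4. Perm now: [1 2 4 3 5]
Gen 2 (s1^-1): strand 1 crosses under strand 2. Perm now: [2 1 4 3 5]
Gen 3 (s3): strand 4 crosses over strand 3. Perm now: [2 1 3 4 5]
Gen 4 (s2^-1): strand 1 crosses under strand 3. Perm now: [2 3 1 4 5]
Gen 5 (s3): strand 1 crosses over strand 4. Perm now: [2 3 4 1 5]
Gen 6 (s3^-1): strand 4 crosses under strand 1. Perm now: [2 3 1 4 5]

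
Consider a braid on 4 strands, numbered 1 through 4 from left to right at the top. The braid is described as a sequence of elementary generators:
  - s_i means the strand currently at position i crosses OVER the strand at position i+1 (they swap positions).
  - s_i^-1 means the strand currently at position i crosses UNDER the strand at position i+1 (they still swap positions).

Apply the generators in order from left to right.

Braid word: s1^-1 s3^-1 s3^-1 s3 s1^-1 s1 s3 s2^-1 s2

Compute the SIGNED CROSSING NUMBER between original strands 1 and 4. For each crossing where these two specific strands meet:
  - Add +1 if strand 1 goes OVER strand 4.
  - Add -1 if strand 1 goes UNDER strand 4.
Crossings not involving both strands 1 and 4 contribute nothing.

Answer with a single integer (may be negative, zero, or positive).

Gen 1: crossing 1x2. Both 1&4? no. Sum: 0
Gen 2: crossing 3x4. Both 1&4? no. Sum: 0
Gen 3: crossing 4x3. Both 1&4? no. Sum: 0
Gen 4: crossing 3x4. Both 1&4? no. Sum: 0
Gen 5: crossing 2x1. Both 1&4? no. Sum: 0
Gen 6: crossing 1x2. Both 1&4? no. Sum: 0
Gen 7: crossing 4x3. Both 1&4? no. Sum: 0
Gen 8: crossing 1x3. Both 1&4? no. Sum: 0
Gen 9: crossing 3x1. Both 1&4? no. Sum: 0

Answer: 0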